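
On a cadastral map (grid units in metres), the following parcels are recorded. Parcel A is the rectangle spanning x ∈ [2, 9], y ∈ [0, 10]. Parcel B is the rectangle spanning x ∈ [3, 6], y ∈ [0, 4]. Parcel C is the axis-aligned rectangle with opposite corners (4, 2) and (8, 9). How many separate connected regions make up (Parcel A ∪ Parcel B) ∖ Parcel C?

1

(Parcel A ∪ Parcel B) ∖ Parcel C is a single connected region.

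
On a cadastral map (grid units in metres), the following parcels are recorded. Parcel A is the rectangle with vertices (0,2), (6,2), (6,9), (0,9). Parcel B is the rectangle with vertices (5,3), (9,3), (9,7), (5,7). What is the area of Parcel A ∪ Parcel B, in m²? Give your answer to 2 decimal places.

54.00

By inclusion–exclusion:
Individual areas: |Parcel A| = 42, |Parcel B| = 16.
|Parcel A∩Parcel B|: x∈[5,6], y∈[3,7] → 1·4 = 4.
|Parcel A ∪ Parcel B| = 58 − 4 = 54.00.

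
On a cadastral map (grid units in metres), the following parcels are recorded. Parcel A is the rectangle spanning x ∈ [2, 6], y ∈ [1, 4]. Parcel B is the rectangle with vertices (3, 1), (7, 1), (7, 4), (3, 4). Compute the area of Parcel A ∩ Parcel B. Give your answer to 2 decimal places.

|Parcel A∩Parcel B|: x∈[3,6], y∈[1,4] → 3·3 = 9.

9.00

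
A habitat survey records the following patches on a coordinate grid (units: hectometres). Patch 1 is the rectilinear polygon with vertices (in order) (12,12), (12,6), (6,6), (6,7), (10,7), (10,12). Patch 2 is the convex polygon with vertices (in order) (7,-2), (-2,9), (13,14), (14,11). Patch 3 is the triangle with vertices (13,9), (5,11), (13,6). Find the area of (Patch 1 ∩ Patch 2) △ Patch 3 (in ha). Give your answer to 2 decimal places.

18.73

|Patch 1 ∩ Patch 2| = 15.5549.
|(Patch 1 ∩ Patch 2) ∩ Patch 3| = 4.4121.
|(Patch 1 ∩ Patch 2) △ Patch 3| = 15.5549 + 12 − 8.8241 = 18.73.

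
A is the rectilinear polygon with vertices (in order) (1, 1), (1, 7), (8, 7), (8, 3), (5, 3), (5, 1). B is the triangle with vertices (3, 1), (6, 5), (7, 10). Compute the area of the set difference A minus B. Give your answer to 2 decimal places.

31.60

|A| = 36, |A∩B| = 4.4.
|A ∖ B| = |A| − |A∩B| = 36 − 4.4 = 31.60.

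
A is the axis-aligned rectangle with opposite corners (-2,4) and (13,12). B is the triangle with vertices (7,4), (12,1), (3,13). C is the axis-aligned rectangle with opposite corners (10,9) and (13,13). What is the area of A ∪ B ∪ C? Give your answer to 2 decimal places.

127.28

By inclusion–exclusion:
Individual areas: |A| = 120, |B| = 16.5, |C| = 12.
|A∩B| = 12.2222.
|A∩C|: x∈[10,13], y∈[9,12] → 3·3 = 9.
|B∩C| = 0.
|A∩B∩C| = 0.
|A ∪ B ∪ C| = 148.5 − 21.2222 + 0 = 127.28.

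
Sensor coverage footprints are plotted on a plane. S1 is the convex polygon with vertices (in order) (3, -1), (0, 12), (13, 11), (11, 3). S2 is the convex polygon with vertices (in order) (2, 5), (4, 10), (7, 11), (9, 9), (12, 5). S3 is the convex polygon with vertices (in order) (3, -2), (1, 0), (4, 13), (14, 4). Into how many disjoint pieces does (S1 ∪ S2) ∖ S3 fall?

(S1 ∪ S2) ∖ S3 splits into 2 disjoint pieces (area 14.8541, area 18.8073).

2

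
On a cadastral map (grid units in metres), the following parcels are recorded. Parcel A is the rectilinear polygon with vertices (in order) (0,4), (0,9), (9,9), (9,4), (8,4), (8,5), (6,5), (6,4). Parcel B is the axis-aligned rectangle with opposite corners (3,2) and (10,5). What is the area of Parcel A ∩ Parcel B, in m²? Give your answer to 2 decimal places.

4.00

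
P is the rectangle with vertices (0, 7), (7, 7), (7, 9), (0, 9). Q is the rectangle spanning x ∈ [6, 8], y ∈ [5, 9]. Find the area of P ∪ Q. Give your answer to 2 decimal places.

20.00

By inclusion–exclusion:
Individual areas: |P| = 14, |Q| = 8.
|P∩Q|: x∈[6,7], y∈[7,9] → 1·2 = 2.
|P ∪ Q| = 22 − 2 = 20.00.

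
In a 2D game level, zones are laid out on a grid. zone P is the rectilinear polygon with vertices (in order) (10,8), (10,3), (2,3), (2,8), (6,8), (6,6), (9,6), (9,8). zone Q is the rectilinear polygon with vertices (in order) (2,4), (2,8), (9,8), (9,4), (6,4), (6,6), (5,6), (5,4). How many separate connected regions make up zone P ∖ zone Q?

zone P ∖ zone Q is a single connected region.

1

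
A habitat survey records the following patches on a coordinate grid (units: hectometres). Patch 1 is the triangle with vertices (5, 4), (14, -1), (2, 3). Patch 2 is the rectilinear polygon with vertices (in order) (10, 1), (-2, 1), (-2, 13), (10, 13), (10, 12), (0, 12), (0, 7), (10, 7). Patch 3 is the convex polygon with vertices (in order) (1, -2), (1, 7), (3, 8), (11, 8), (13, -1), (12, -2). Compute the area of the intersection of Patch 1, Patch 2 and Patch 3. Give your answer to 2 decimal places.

9.56

The intersection is the polygon with vertices (10,1), (8,1), (2,3), (5,4), (10,1.222).
By the shoelace formula its area is 9.56.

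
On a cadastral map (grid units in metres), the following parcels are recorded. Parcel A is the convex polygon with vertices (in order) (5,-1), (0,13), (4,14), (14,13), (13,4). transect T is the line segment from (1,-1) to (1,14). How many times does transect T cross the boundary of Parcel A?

The segment meets the boundary at (1,13.25), (1,10.2).

2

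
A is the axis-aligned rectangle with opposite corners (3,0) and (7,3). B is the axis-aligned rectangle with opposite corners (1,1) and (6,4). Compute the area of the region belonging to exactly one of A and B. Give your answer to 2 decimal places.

15.00

|A∩B|: x∈[3,6], y∈[1,3] → 3·2 = 6.
|A △ B| = |A| + |B| − 2·|A∩B| = 12 + 15 − 12 = 15.00.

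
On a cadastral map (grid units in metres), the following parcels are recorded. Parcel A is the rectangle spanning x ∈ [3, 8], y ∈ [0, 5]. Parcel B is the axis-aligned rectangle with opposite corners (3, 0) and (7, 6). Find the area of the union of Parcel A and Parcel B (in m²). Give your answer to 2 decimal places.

29.00

By inclusion–exclusion:
Individual areas: |Parcel A| = 25, |Parcel B| = 24.
|Parcel A∩Parcel B|: x∈[3,7], y∈[0,5] → 4·5 = 20.
|Parcel A ∪ Parcel B| = 49 − 20 = 29.00.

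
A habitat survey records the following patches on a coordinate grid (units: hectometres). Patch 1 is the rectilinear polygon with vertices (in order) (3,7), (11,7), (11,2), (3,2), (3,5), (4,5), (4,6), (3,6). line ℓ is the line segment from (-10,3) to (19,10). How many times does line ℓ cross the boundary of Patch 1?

The segment meets the boundary at (6.571,7), (3,6.138).

2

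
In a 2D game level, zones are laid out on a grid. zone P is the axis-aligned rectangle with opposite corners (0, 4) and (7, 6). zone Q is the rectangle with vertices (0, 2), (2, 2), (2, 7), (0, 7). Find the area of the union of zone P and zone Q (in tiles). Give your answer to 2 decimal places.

By inclusion–exclusion:
Individual areas: |zone P| = 14, |zone Q| = 10.
|zone P∩zone Q|: x∈[0,2], y∈[4,6] → 2·2 = 4.
|zone P ∪ zone Q| = 24 − 4 = 20.00.

20.00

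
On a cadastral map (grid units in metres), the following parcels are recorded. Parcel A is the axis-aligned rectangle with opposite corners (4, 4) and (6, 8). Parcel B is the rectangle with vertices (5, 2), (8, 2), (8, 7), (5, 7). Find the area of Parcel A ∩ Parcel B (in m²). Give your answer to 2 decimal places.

|Parcel A∩Parcel B|: x∈[5,6], y∈[4,7] → 1·3 = 3.

3.00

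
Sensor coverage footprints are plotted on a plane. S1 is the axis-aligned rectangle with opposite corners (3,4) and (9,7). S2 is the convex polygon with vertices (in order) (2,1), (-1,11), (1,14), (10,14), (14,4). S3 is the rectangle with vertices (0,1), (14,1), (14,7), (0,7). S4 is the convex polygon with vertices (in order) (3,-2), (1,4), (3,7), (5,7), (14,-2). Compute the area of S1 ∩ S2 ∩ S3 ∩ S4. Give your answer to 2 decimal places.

10.50

The intersection is the polygon with vertices (5,7), (8,4), (3,4), (3,7).
By the shoelace formula its area is 10.50.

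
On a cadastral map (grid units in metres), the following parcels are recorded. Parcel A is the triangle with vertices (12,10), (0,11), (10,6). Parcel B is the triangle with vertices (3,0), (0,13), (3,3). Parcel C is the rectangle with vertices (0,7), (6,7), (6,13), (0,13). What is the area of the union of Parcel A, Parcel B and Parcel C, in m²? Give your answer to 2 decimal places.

56.75

By inclusion–exclusion:
Individual areas: |Parcel A| = 25, |Parcel B| = 4.5, |Parcel C| = 36.
|Parcel A∩Parcel B| = 0.0393.
|Parcel A∩Parcel C| = 7.5.
|Parcel B∩Parcel C| = 1.2462.
|Parcel A∩Parcel B∩Parcel C| = 0.0393.
|Parcel A ∪ Parcel B ∪ Parcel C| = 65.5 − 8.7855 + 0.0393 = 56.75.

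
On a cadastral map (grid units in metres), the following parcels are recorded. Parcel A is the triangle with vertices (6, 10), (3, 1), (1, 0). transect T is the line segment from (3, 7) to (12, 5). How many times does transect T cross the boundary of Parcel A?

The segment meets the boundary at (4.862,6.586), (4.35,6.7).

2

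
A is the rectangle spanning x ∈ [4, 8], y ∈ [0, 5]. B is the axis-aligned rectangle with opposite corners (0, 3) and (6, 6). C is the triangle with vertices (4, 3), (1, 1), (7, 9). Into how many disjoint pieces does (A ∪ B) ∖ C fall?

2

(A ∪ B) ∖ C splits into 2 disjoint pieces (area 19.75, area 10.875).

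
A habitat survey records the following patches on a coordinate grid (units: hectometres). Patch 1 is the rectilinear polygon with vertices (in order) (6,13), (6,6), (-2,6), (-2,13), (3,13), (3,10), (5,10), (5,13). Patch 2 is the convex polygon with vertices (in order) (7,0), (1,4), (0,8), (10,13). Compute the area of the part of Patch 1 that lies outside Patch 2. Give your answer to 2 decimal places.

29.75

|Patch 1| = 50, |Patch 1∩Patch 2| = 20.25.
|Patch 1 ∖ Patch 2| = |Patch 1| − |Patch 1∩Patch 2| = 50 − 20.25 = 29.75.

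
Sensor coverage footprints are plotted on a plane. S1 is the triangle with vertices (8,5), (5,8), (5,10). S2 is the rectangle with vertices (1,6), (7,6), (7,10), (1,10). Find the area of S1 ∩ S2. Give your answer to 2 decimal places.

2.67

The intersection is the polygon with vertices (5,8), (5,10), (7,6.667), (7,6).
By the shoelace formula its area is 2.67.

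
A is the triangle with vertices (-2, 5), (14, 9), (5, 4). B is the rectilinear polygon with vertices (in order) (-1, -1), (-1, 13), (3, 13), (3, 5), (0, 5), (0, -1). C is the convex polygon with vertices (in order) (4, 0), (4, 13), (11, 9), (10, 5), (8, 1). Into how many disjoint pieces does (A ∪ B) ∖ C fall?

(A ∪ B) ∖ C splits into 2 disjoint pieces (area 41.8571, area 1.7032).

2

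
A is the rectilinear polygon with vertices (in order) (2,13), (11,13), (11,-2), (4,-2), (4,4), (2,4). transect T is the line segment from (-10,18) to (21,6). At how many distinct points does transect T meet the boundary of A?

The segment meets the boundary at (11,9.871), (2.917,13).

2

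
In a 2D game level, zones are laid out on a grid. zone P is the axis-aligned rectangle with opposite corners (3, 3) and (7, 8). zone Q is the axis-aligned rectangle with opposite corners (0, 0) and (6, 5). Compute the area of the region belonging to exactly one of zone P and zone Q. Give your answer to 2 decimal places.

|zone P∩zone Q|: x∈[3,6], y∈[3,5] → 3·2 = 6.
|zone P △ zone Q| = |zone P| + |zone Q| − 2·|zone P∩zone Q| = 20 + 30 − 12 = 38.00.

38.00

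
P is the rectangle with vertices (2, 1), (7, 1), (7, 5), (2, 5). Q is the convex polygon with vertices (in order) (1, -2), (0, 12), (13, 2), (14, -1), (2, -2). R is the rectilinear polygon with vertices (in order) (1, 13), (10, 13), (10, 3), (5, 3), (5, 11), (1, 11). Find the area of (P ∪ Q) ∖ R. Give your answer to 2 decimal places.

|P ∪ Q| = 106.5.
|(P ∪ Q) ∩ R| = 16.1885.
|(P ∪ Q) ∖ R| = 106.5 − 16.1885 = 90.31.

90.31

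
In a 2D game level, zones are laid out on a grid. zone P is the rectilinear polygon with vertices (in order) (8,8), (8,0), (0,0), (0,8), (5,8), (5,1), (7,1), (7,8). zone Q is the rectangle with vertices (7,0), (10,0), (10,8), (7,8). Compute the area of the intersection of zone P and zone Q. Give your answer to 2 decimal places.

8.00

The intersection is the polygon with vertices (8,0), (7,0), (7,1), (7,8), (8,8).
By the shoelace formula its area is 8.00.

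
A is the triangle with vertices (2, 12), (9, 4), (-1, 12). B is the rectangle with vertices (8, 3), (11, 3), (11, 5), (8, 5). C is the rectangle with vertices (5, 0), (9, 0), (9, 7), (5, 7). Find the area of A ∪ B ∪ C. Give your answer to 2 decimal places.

42.31

By inclusion–exclusion:
Individual areas: |A| = 12, |B| = 6, |C| = 28.
|A∩B| = 0.1625.
|A∩C| = 1.6875.
|B∩C|: x∈[8,9], y∈[3,5] → 1·2 = 2.
|A∩B∩C| = 0.1625.
|A ∪ B ∪ C| = 46 − 3.85 + 0.1625 = 42.31.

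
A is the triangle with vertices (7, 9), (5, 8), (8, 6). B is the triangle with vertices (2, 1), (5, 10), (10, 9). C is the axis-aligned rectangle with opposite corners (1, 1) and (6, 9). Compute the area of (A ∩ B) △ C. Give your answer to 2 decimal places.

|A ∩ B| = 3.325.
|(A ∩ B) ∩ C| = 0.5833.
|(A ∩ B) △ C| = 3.325 + 40 − 1.1667 = 42.16.

42.16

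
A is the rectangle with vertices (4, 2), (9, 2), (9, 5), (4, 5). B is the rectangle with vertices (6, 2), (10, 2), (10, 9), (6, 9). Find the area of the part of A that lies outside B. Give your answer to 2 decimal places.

6.00

|A∩B|: x∈[6,9], y∈[2,5] → 3·3 = 9.
|A| = 15.
|A ∖ B| = |A| − |A∩B| = 15 − 9 = 6.00.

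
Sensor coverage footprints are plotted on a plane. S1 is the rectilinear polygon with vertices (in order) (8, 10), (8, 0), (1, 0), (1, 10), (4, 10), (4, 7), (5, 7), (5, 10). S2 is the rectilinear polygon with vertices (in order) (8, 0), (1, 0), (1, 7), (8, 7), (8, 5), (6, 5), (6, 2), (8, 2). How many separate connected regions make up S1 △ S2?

3

S1 △ S2 splits into 3 disjoint pieces (area 9, area 6, area 9).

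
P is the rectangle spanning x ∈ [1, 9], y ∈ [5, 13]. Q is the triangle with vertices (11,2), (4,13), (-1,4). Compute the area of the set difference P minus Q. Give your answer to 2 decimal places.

27.74

|P| = 64, |P∩Q| = 36.2571.
|P ∖ Q| = |P| − |P∩Q| = 64 − 36.2571 = 27.74.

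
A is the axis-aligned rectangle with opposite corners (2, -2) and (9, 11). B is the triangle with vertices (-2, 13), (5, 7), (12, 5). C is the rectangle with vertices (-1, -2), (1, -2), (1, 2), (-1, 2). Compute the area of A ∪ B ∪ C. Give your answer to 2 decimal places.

102.57

By inclusion–exclusion:
Individual areas: |A| = 91, |B| = 14, |C| = 8.
|A∩B| = 10.4286.
|A∩C| = 0 (no overlap).
|B∩C| = 0.
|A∩B∩C| = 0.
|A ∪ B ∪ C| = 113 − 10.4286 + 0 = 102.57.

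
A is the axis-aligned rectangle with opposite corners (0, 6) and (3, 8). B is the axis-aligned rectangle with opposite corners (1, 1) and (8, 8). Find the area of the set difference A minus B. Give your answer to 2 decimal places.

2.00

|A∩B|: x∈[1,3], y∈[6,8] → 2·2 = 4.
|A| = 6.
|A ∖ B| = |A| − |A∩B| = 6 − 4 = 2.00.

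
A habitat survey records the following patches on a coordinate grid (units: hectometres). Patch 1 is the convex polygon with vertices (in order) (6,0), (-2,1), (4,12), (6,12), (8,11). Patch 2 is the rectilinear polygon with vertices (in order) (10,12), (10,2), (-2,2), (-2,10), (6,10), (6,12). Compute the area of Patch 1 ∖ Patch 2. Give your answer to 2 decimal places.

17.18

|Patch 1| = 71, |Patch 1∩Patch 2| = 53.8182.
|Patch 1 ∖ Patch 2| = |Patch 1| − |Patch 1∩Patch 2| = 71 − 53.8182 = 17.18.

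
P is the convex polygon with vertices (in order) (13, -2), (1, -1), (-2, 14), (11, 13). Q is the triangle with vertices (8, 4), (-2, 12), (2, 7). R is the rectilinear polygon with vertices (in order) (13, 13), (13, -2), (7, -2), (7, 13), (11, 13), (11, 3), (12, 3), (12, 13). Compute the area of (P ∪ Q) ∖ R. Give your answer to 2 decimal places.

117.81

|P ∪ Q| = 185.0571.
|(P ∪ Q) ∩ R| = 67.25.
|(P ∪ Q) ∖ R| = 185.0571 − 67.25 = 117.81.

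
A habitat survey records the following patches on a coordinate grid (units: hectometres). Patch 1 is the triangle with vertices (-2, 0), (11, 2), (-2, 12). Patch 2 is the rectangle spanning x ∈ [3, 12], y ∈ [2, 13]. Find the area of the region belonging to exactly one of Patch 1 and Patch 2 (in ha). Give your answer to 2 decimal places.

127.77

|Patch 1| = 78, |Patch 2| = 99, |Patch 1∩Patch 2| = 24.6154.
|Patch 1 △ Patch 2| = |Patch 1| + |Patch 2| − 2·|Patch 1∩Patch 2| = 78 + 99 − 49.2308 = 127.77.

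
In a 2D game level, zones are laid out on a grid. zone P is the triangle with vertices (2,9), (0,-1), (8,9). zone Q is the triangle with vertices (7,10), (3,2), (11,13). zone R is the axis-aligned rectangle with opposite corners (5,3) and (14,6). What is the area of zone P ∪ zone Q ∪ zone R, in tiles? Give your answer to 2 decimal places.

By inclusion–exclusion:
Individual areas: |zone P| = 30, |zone Q| = 10, |zone R| = 27.
|zone P∩zone Q| = 3.75.
|zone P∩zone R| = 0.225.
|zone Q∩zone R| = 0.5682.
|zone P∩zone Q∩zone R| = 0.225.
|zone P ∪ zone Q ∪ zone R| = 67 − 4.5432 + 0.225 = 62.68.

62.68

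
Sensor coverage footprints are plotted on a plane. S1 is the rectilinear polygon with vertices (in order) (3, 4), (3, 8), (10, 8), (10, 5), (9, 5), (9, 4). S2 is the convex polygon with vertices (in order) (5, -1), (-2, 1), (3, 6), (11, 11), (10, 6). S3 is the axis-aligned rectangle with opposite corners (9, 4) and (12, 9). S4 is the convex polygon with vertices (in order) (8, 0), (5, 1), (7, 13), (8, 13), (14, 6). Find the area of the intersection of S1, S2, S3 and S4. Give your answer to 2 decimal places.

2.64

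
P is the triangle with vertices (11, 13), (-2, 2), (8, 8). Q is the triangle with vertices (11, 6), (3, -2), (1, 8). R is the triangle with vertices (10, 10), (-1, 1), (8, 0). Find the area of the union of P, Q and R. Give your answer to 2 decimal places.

By inclusion–exclusion:
Individual areas: |P| = 16, |Q| = 48, |R| = 46.
|P∩Q| = 4.748.
|P∩R| = 0.381.
|Q∩R| = 30.4015.
|P∩Q∩R| = 0.
|P ∪ Q ∪ R| = 110 − 35.5304 + 0 = 74.47.

74.47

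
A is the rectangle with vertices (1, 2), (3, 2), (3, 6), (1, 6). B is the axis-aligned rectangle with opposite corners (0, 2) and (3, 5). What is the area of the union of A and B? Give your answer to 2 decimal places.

11.00

By inclusion–exclusion:
Individual areas: |A| = 8, |B| = 9.
|A∩B|: x∈[1,3], y∈[2,5] → 2·3 = 6.
|A ∪ B| = 17 − 6 = 11.00.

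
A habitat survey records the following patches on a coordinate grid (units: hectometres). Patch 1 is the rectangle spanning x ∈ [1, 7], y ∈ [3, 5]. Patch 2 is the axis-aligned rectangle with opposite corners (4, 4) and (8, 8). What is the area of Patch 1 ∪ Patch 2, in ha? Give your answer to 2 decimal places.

By inclusion–exclusion:
Individual areas: |Patch 1| = 12, |Patch 2| = 16.
|Patch 1∩Patch 2|: x∈[4,7], y∈[4,5] → 3·1 = 3.
|Patch 1 ∪ Patch 2| = 28 − 3 = 25.00.

25.00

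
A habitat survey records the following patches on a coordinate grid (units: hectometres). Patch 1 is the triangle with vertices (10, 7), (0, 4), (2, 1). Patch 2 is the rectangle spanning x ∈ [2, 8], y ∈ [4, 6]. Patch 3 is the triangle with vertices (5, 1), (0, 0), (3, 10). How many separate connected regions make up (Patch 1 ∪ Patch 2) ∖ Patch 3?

(Patch 1 ∪ Patch 2) ∖ Patch 3 splits into 2 disjoint pieces (area 9.8373, area 0.9822).

2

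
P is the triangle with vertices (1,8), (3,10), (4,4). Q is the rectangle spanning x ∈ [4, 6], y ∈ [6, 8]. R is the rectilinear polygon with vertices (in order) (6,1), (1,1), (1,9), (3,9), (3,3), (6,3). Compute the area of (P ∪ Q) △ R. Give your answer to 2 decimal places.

|P ∪ Q| = 11.
|(P ∪ Q) ∩ R| = 4.1667.
|(P ∪ Q) △ R| = 11 + 22 − 8.3333 = 24.67.

24.67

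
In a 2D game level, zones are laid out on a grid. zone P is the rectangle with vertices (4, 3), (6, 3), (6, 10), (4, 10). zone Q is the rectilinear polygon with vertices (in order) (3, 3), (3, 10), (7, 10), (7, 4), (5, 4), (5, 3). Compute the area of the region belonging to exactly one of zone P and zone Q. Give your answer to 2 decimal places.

|zone P| = 14, |zone Q| = 26, |zone P∩zone Q| = 13.
|zone P △ zone Q| = |zone P| + |zone Q| − 2·|zone P∩zone Q| = 14 + 26 − 26 = 14.00.

14.00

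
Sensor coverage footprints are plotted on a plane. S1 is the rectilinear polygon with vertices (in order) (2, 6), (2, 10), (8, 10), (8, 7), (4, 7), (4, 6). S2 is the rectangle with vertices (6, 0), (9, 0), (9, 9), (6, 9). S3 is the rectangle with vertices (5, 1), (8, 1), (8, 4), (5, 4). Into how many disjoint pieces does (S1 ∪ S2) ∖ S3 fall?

(S1 ∪ S2) ∖ S3 is a single connected region.

1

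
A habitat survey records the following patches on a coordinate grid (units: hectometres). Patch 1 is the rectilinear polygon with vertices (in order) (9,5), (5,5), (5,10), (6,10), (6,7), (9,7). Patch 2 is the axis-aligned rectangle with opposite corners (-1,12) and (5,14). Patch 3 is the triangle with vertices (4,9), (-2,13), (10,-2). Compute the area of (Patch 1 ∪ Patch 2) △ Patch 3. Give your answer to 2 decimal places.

41.27

|Patch 1 ∪ Patch 2| = 23.
|(Patch 1 ∪ Patch 2) ∩ Patch 3| = 1.3636.
|(Patch 1 ∪ Patch 2) △ Patch 3| = 23 + 21 − 2.7273 = 41.27.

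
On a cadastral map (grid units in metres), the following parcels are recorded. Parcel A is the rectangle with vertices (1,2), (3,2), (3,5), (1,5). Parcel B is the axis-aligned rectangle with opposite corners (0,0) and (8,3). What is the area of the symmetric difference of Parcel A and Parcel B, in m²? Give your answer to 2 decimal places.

|Parcel A∩Parcel B|: x∈[1,3], y∈[2,3] → 2·1 = 2.
|Parcel A △ Parcel B| = |Parcel A| + |Parcel B| − 2·|Parcel A∩Parcel B| = 6 + 24 − 4 = 26.00.

26.00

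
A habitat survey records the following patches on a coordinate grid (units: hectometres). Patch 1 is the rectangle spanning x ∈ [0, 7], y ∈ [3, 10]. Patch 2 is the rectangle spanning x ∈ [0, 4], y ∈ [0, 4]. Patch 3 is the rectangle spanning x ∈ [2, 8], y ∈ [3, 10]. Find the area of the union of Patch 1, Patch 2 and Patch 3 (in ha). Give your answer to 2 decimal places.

By inclusion–exclusion:
Individual areas: |Patch 1| = 49, |Patch 2| = 16, |Patch 3| = 42.
|Patch 1∩Patch 2|: x∈[0,4], y∈[3,4] → 4·1 = 4.
|Patch 1∩Patch 3|: x∈[2,7], y∈[3,10] → 5·7 = 35.
|Patch 2∩Patch 3|: x∈[2,4], y∈[3,4] → 2·1 = 2.
|Patch 1∩Patch 2∩Patch 3| = 2.
|Patch 1 ∪ Patch 2 ∪ Patch 3| = 107 − 41 + 2 = 68.00.

68.00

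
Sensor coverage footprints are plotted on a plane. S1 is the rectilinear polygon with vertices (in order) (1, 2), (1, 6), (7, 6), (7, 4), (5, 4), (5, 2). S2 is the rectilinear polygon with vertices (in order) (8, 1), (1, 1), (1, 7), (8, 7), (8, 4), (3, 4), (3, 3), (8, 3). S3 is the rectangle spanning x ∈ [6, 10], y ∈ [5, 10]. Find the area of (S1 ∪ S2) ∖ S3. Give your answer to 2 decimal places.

|S1 ∪ S2| = 39.
|(S1 ∪ S2) ∩ S3| = 4.
|(S1 ∪ S2) ∖ S3| = 39 − 4 = 35.00.

35.00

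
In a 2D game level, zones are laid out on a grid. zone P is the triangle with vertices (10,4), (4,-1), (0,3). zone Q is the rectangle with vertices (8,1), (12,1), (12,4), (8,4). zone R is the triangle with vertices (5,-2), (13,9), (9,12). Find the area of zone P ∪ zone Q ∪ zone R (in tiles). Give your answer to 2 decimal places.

61.37

By inclusion–exclusion:
Individual areas: |zone P| = 22, |zone Q| = 12, |zone R| = 34.
|zone P∩zone Q| = 1.4667.
|zone P∩zone R| = 4.9419.
|zone Q∩zone R| = 1.2784.
|zone P∩zone Q∩zone R| = 1.0602.
|zone P ∪ zone Q ∪ zone R| = 68 − 7.6869 + 1.0602 = 61.37.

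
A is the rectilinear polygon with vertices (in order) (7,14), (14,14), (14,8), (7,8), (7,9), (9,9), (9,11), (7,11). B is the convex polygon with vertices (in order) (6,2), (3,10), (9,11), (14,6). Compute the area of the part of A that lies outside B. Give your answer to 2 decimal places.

|A| = 38, |A∩B| = 6.5.
|A ∖ B| = |A| − |A∩B| = 38 − 6.5 = 31.50.

31.50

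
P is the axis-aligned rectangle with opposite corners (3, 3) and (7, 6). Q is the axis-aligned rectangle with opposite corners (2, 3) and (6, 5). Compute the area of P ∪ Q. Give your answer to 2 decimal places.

By inclusion–exclusion:
Individual areas: |P| = 12, |Q| = 8.
|P∩Q|: x∈[3,6], y∈[3,5] → 3·2 = 6.
|P ∪ Q| = 20 − 6 = 14.00.

14.00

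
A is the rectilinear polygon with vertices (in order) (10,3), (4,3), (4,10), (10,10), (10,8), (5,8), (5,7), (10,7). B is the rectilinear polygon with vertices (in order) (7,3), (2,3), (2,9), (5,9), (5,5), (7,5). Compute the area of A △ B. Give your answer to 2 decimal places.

39.00

|A| = 37, |B| = 22, |A∩B| = 10.
|A △ B| = |A| + |B| − 2·|A∩B| = 37 + 22 − 20 = 39.00.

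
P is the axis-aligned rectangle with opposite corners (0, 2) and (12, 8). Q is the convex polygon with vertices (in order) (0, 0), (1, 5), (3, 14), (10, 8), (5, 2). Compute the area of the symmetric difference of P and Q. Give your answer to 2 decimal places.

62.70

|P| = 72, |Q| = 68.5, |P∩Q| = 38.9.
|P △ Q| = |P| + |Q| − 2·|P∩Q| = 72 + 68.5 − 77.8 = 62.70.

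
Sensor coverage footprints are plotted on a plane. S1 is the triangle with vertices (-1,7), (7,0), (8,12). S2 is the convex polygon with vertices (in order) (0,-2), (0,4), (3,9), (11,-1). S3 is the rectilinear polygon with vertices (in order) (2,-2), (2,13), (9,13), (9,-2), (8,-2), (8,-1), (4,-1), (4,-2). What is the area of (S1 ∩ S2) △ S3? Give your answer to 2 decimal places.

78.89

|S1 ∩ S2| = 25.5546.
|(S1 ∩ S2) ∩ S3| = 23.8329.
|(S1 ∩ S2) △ S3| = 25.5546 + 101 − 47.6659 = 78.89.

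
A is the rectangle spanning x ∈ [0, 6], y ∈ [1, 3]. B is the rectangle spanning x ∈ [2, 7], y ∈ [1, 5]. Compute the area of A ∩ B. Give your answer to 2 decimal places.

|A∩B|: x∈[2,6], y∈[1,3] → 4·2 = 8.

8.00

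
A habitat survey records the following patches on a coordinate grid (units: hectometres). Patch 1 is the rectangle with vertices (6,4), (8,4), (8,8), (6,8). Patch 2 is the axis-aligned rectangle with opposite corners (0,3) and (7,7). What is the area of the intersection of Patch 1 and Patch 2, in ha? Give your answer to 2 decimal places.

|Patch 1∩Patch 2|: x∈[6,7], y∈[4,7] → 1·3 = 3.

3.00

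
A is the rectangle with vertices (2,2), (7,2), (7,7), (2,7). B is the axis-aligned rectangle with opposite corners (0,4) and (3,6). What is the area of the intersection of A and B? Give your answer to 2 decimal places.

2.00

|A∩B|: x∈[2,3], y∈[4,6] → 1·2 = 2.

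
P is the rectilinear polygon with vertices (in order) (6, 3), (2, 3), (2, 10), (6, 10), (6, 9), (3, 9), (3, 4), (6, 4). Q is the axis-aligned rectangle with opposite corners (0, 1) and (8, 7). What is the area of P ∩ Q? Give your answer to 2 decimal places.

The intersection is the polygon with vertices (2,3), (2,7), (3,7), (3,4), (6,4), (6,3).
By the shoelace formula its area is 7.00.

7.00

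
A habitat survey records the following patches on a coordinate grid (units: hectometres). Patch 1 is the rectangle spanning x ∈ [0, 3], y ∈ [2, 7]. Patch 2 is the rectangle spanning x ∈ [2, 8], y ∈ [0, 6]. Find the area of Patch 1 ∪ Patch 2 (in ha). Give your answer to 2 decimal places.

By inclusion–exclusion:
Individual areas: |Patch 1| = 15, |Patch 2| = 36.
|Patch 1∩Patch 2|: x∈[2,3], y∈[2,6] → 1·4 = 4.
|Patch 1 ∪ Patch 2| = 51 − 4 = 47.00.

47.00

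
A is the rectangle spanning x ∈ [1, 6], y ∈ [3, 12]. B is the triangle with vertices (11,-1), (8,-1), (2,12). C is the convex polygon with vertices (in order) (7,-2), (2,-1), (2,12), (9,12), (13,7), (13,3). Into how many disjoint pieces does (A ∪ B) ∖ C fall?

2

(A ∪ B) ∖ C splits into 2 disjoint pieces (area 9, area 2.0715).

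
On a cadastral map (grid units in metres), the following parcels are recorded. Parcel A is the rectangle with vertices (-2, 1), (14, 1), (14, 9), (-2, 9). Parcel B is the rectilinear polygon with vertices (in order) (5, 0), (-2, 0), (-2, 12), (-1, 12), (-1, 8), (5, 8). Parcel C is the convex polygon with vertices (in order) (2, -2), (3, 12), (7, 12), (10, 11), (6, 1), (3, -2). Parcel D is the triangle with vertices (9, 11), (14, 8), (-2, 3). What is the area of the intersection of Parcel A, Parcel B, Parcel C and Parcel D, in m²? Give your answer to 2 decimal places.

The intersection is the polygon with vertices (5,5.188), (2.457,4.393), (2.596,6.343), (4.875,8), (5,8).
By the shoelace formula its area is 5.91.

5.91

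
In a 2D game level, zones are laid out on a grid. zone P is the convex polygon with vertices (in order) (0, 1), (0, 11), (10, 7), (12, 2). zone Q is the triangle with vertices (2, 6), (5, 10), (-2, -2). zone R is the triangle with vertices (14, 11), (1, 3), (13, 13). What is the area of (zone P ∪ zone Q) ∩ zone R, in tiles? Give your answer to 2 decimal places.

The region (zone P ∪ zone Q) ∩ zone R is the polygon with vertices (8.485,7.606), (1,3), (7.162,8.135).
By the shoelace formula its area is 5.03.

5.03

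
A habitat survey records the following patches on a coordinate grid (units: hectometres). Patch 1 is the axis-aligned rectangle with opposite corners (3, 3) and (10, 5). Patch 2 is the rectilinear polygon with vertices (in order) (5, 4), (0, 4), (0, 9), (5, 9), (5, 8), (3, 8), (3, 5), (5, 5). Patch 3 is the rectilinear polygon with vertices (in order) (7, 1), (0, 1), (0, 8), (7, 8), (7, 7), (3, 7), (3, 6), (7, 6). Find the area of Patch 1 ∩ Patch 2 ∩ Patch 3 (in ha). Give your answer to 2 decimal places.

2.00

The intersection is the polygon with vertices (5,4), (3,4), (3,5), (5,5).
By the shoelace formula its area is 2.00.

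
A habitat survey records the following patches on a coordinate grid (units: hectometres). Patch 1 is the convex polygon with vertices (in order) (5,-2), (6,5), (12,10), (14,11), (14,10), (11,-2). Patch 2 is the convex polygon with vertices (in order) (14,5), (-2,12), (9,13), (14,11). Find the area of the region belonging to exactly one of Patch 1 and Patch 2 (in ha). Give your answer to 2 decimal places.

100.99

|Patch 1| = 67.5, |Patch 2| = 61.5, |Patch 1∩Patch 2| = 14.0028.
|Patch 1 △ Patch 2| = |Patch 1| + |Patch 2| − 2·|Patch 1∩Patch 2| = 67.5 + 61.5 − 28.0055 = 100.99.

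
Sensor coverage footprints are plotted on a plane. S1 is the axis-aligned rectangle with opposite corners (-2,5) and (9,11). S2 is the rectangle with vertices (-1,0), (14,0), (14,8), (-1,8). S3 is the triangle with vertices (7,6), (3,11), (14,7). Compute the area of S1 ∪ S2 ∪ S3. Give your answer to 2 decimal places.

By inclusion–exclusion:
Individual areas: |S1| = 66, |S2| = 120, |S3| = 19.5.
|S1∩S2|: x∈[-1,9], y∈[5,8] → 10·3 = 30.
|S1∩S3| = 13.1688.
|S2∩S3| = 10.725.
|S1∩S2∩S3| = 5.3143.
|S1 ∪ S2 ∪ S3| = 205.5 − 53.8938 + 5.3143 = 156.92.

156.92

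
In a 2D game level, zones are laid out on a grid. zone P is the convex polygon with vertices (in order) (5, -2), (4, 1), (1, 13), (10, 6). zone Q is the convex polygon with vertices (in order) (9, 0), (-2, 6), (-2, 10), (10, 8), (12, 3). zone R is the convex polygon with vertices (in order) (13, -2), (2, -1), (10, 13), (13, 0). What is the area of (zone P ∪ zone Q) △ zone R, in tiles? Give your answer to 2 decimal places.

|zone P ∪ zone Q| = 97.3868.
|(zone P ∪ zone Q) ∩ zone R| = 46.6385.
|(zone P ∪ zone Q) △ zone R| = 97.3868 + 84 − 93.2769 = 88.11.

88.11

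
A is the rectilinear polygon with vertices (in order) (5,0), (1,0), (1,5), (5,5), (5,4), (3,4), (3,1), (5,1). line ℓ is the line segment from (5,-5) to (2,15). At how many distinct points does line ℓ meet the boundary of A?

The segment meets the boundary at (3.5,5), (3.65,4), (4.1,1), (4.25,0).

4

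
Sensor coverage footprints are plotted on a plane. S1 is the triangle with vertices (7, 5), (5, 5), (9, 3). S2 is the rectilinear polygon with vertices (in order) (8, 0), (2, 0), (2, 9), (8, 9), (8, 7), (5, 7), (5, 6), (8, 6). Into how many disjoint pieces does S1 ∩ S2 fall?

S1 ∩ S2 is a single connected region.

1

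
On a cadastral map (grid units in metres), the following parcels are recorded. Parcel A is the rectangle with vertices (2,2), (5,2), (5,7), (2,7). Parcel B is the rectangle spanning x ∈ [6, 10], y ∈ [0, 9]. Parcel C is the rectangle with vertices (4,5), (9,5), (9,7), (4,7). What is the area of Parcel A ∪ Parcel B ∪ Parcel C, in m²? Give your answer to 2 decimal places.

53.00

By inclusion–exclusion:
Individual areas: |Parcel A| = 15, |Parcel B| = 36, |Parcel C| = 10.
|Parcel A∩Parcel B| = 0 (no overlap).
|Parcel A∩Parcel C|: x∈[4,5], y∈[5,7] → 1·2 = 2.
|Parcel B∩Parcel C|: x∈[6,9], y∈[5,7] → 3·2 = 6.
|Parcel A∩Parcel B∩Parcel C| = 0.
|Parcel A ∪ Parcel B ∪ Parcel C| = 61 − 8 + 0 = 53.00.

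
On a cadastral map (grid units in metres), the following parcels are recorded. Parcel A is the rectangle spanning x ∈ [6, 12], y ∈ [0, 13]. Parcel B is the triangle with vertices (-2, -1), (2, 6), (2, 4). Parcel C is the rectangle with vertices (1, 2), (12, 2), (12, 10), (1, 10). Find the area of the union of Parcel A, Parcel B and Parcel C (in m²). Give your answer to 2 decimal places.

By inclusion–exclusion:
Individual areas: |Parcel A| = 78, |Parcel B| = 4, |Parcel C| = 88.
|Parcel A∩Parcel B| = 0.
|Parcel A∩Parcel C|: x∈[6,12], y∈[2,10] → 6·8 = 48.
|Parcel B∩Parcel C| = 1.75.
|Parcel A∩Parcel B∩Parcel C| = 0.
|Parcel A ∪ Parcel B ∪ Parcel C| = 170 − 49.75 + 0 = 120.25.

120.25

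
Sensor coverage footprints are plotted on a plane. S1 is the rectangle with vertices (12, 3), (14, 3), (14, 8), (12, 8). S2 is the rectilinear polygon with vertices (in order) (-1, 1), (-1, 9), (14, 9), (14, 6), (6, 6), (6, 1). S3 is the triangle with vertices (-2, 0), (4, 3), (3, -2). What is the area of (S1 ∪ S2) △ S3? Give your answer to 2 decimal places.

|S1 ∪ S2| = 86.
|(S1 ∪ S2) ∩ S3| = 3.6.
|(S1 ∪ S2) △ S3| = 86 + 13.5 − 7.2 = 92.30.

92.30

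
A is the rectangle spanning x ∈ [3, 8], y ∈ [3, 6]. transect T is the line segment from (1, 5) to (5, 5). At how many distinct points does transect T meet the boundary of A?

1

The segment meets the boundary at (3,5).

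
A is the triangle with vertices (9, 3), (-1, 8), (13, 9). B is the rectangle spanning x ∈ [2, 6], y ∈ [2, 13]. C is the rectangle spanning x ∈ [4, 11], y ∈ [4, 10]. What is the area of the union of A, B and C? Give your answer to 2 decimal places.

By inclusion–exclusion:
Individual areas: |A| = 40, |B| = 44, |C| = 42.
|A∩B| = 11.4286.
|A∩C| = 28.6667.
|B∩C|: x∈[4,6], y∈[4,10] → 2·6 = 12.
|A∩B∩C| = 6.8571.
|A ∪ B ∪ C| = 126 − 52.0952 + 6.8571 = 80.76.

80.76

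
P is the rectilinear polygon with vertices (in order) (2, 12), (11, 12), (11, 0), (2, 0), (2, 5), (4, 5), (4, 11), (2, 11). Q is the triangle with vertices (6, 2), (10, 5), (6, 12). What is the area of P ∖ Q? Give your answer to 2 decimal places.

76.00

|P| = 96, |P∩Q| = 20.
|P ∖ Q| = |P| − |P∩Q| = 96 − 20 = 76.00.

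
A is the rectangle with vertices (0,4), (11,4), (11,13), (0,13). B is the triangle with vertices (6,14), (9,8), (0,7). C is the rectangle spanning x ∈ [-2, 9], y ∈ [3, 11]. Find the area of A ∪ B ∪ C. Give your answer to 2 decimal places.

By inclusion–exclusion:
Individual areas: |A| = 99, |B| = 28.5, |C| = 88.
|A∩B| = 27.8214.
|A∩C|: x∈[0,9], y∈[4,11] → 9·7 = 63.
|B∩C| = 22.3929.
|A∩B∩C| = 22.3929.
|A ∪ B ∪ C| = 215.5 − 113.2143 + 22.3929 = 124.68.

124.68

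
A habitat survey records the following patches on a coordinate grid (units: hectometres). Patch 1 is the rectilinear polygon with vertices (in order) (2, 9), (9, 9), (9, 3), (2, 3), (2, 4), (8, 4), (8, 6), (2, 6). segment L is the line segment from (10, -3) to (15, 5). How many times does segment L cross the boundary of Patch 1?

The segment lies entirely outside Patch 1 and never meets its boundary.

0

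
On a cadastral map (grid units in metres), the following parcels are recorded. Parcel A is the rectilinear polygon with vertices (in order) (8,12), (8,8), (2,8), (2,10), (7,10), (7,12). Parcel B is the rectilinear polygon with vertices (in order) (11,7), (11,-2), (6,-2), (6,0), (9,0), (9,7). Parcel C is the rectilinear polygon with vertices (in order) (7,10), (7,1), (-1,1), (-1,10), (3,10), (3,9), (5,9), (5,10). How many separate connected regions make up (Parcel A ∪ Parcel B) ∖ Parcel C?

3

(Parcel A ∪ Parcel B) ∖ Parcel C splits into 3 disjoint pieces (area 4, area 2, area 24).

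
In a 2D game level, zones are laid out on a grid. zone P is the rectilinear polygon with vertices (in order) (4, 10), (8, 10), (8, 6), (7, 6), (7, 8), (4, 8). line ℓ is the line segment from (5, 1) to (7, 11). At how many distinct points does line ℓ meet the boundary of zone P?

2

The segment meets the boundary at (6.8,10), (6.4,8).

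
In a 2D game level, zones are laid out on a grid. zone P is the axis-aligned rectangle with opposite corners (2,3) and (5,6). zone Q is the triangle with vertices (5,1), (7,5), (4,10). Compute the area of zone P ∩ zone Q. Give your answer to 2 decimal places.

The intersection is the polygon with vertices (5,6), (5,3), (4.778,3), (4.444,6).
By the shoelace formula its area is 1.17.

1.17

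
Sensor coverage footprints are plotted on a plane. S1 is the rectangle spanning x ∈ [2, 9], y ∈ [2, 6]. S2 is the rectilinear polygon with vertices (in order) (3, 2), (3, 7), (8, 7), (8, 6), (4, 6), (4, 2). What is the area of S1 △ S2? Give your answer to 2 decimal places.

29.00

|S1| = 28, |S2| = 9, |S1∩S2| = 4.
|S1 △ S2| = |S1| + |S2| − 2·|S1∩S2| = 28 + 9 − 8 = 29.00.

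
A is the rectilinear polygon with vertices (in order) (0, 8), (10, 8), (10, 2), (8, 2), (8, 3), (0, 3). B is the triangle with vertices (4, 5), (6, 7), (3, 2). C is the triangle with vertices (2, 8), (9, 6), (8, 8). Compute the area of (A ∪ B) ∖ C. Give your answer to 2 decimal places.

46.13

|A ∪ B| = 52.1333.
|(A ∪ B) ∩ C| = 6.
|(A ∪ B) ∖ C| = 52.1333 − 6 = 46.13.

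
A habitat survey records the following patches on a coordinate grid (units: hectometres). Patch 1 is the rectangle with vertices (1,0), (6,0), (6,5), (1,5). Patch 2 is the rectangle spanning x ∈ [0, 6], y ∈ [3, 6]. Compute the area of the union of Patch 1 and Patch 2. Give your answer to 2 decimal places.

33.00

By inclusion–exclusion:
Individual areas: |Patch 1| = 25, |Patch 2| = 18.
|Patch 1∩Patch 2|: x∈[1,6], y∈[3,5] → 5·2 = 10.
|Patch 1 ∪ Patch 2| = 43 − 10 = 33.00.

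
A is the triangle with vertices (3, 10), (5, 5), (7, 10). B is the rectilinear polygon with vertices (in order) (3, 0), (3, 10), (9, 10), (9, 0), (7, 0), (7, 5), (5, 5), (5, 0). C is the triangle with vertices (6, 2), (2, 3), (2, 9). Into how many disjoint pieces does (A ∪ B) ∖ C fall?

2

(A ∪ B) ∖ C splits into 2 disjoint pieces (area 39, area 5).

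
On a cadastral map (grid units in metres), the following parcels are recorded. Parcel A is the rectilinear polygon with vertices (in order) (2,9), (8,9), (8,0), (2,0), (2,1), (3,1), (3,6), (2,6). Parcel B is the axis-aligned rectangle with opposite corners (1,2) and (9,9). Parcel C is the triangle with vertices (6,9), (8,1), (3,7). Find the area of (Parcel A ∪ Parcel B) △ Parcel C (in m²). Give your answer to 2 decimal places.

53.00

|Parcel A ∪ Parcel B| = 67.
|(Parcel A ∪ Parcel B) ∩ Parcel C| = 14.
|(Parcel A ∪ Parcel B) △ Parcel C| = 67 + 14 − 28 = 53.00.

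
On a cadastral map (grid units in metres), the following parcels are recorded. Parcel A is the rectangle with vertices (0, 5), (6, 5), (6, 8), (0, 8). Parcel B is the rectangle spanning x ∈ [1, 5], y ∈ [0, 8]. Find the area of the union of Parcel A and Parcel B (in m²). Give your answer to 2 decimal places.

By inclusion–exclusion:
Individual areas: |Parcel A| = 18, |Parcel B| = 32.
|Parcel A∩Parcel B|: x∈[1,5], y∈[5,8] → 4·3 = 12.
|Parcel A ∪ Parcel B| = 50 − 12 = 38.00.

38.00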